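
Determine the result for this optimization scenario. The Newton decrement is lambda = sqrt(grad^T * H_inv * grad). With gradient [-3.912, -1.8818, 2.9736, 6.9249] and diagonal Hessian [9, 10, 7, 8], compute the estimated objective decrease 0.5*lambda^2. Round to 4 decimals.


Step 1: H is diagonal, so H^(-1) * g = [-0.4347, -0.1882, 0.4248, 0.8656].
Step 2: g^T H^(-1) g = sum_i g_i^2 / H_ii
  = (-3.912)^2/9 + (-1.8818)^2/10 + (2.9736)^2/7 + (6.9249)^2/8
  = 1.7004 + 0.3541 + 1.2632 + 5.9943 = 9.312
Step 3: Objective decrease = 0.5 * g^T H^(-1) g = 4.656


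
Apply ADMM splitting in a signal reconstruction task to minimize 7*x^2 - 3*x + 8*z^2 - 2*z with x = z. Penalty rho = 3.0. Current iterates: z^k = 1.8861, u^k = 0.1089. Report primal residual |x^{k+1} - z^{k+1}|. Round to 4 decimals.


ADMM iteration with rho = 3.0, z^k = 1.8861, u^k = 0.1089
Step 1: x-update.
Minimize 7*x^2 - 3*x + (3.0/2)*(x - 1.8861 + 0.1089)^2
FOC: (2*7 + 3.0)*x = 3 + 3.0*(1.8861 - 0.1089)
x^{k+1} = 0.4901
Step 2: z-update.
Minimize 8*z^2 - 2*z + (3.0/2)*(0.4901 - z + 0.1089)^2
FOC: (2*8 + 3.0)*z = 2 + 3.0*(0.4901 + 0.1089)
z^{k+1} = 0.1998
Step 3: u-update.
u^{k+1} = 0.1089 + 0.4901 - 0.1998 = 0.3992
Step 4: Primal residual = |0.4901 - 0.1998| = 0.2903


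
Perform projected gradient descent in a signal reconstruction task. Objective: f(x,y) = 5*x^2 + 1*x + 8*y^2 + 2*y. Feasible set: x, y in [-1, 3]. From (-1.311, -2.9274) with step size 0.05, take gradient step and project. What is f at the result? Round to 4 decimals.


Step 1: Compute gradient at (-1.311, -2.9274).
grad_x = 2*5*-1.311 + 1 = -12.11
grad_y = 2*8*-2.9274 + 2 = -44.8384
Step 2: Gradient step.
x_raw = -1.311 - 0.05*-12.11 = -0.7055
y_raw = -2.9274 - 0.05*-44.8384 = -0.6855
Step 3: Project onto [-1, 3].
x_proj = clip(-0.7055) = -0.7055
y_proj = clip(-0.6855) = -0.6855
Step 4: Evaluate f.
f(-0.7055, -0.6855) = 4.1713


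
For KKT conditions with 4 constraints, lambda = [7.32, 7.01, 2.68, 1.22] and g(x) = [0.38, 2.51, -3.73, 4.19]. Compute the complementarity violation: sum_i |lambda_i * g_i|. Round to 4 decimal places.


KKT complementary slackness check:
lambda_1 * g_1 = 7.32 * 0.38 = 2.7816
lambda_2 * g_2 = 7.01 * 2.51 = 17.5951
lambda_3 * g_3 = 2.68 * -3.73 = -9.9964
lambda_4 * g_4 = 1.22 * 4.19 = 5.1118
Total violation = 2.7816 + 17.5951 + 9.9964 + 5.1118 = 35.4849


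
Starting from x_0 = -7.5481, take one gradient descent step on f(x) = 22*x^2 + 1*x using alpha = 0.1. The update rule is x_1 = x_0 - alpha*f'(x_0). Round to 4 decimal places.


We compute the gradient at x_0 and apply the update.
f'(x) = 44*x + 1
f'(-7.5481) = 44*-7.5481 + 1 = -331.1164
x_1 = -7.5481 - 0.1*-331.1164 = 25.5635


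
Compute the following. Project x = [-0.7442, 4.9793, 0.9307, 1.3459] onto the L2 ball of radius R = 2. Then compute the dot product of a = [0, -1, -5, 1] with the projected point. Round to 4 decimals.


Step 1: Compute ||x|| (intermediates to 6 decimals).
||x|| = sqrt((-0.7442)^2 + 4.9793^2 + 0.9307^2 + 1.3459^2) = 5.293856
Step 2: Project.
Since ||x|| > R, scale = R/||x|| = 2/5.293856 = 0.377796, proj(x) = scale * x
proj(x) = [-0.281156, 1.88116, 0.351615, 0.508476]
Step 3: Dot product.
a^T * proj(x) = 0*(-0.281156) - 1*1.88116 - 5*0.351615 + 1*0.508476 = -3.1308


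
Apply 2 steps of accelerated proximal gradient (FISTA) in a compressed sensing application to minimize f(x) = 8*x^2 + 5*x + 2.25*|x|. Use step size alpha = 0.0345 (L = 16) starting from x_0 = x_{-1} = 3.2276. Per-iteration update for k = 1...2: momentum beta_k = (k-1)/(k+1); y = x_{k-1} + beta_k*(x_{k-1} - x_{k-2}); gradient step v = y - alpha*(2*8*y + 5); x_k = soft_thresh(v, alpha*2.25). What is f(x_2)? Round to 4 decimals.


FISTA on f(x) = 8*x^2 + 5*x + 2.25*|x|
L = 16, alpha = 0.0345
Iteration 1: beta = 0.0, y = 3.2276 + 0.0*(3.2276 - 3.2276) = 3.2276
  grad(y) = 56.6416, v = y - alpha*grad = 1.2735
  prox(v) = soft_thresh(1.2735, 0.0776) = 1.1958
Iteration 2: beta = 0.3333, y = 1.1958 + 0.3333*(1.1958 - 3.2276) = 0.5186
  grad(y) = 13.2974, v = y - alpha*grad = 0.0598
  prox(v) = soft_thresh(0.0598, 0.0776) = 0.0
f(x_2) = 8*0.0^2 + 5*0.0 + 2.25*|0.0| = 0.0


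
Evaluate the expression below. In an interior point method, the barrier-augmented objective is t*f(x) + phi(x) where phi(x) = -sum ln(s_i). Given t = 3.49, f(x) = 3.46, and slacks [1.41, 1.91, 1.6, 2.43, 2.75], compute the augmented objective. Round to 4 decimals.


Step 1: Compute log-barrier.
ln values: [0.3436, 0.6471, 0.47, 0.8879, 1.0116]
phi = -(0.3436 + 0.6471 + 0.47 + 0.8879 + 1.0116) = -3.3602
Step 2: Compute augmented objective.
t*f(x) = 3.49*3.46 = 12.0754
Total = 12.0754 - 3.3602 = 8.7152


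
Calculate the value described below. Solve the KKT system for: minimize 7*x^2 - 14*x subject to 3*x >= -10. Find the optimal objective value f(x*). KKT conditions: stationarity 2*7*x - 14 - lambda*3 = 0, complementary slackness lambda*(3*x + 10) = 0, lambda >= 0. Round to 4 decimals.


Step 1: Try lambda = 0 (constraint inactive).
Stationarity: 2*7*x - 14 = 0
x* = 14/(2*7) = 1.0
Check constraint: 3*1.0 = 3.0 >= -10 -- satisfied.
Step 2: Compute optimal value.
f(x*) = 7*1.0^2 - 14*1.0 = -7.0


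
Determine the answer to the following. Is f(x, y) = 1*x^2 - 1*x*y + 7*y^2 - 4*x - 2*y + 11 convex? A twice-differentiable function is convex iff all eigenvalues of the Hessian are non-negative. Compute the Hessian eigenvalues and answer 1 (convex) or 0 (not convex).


The Hessian of f(x,y) = 1*x^2 - 1*x*y + 7*y^2 - 4*x - 2*y + 11 is:
H = [[2, -1], [-1, 14]]
Trace = 2 + 14 = 16
Determinant = 2*14 - (-1)^2 = 27
Discriminant = (16)^2 - 4*27 = 148.0
Eigenvalues: lambda_1 = 1.9172, lambda_2 = 14.0828
The function is convex.

1


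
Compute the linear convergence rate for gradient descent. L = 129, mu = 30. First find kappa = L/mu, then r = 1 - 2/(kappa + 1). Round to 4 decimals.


Step 1: Compute the condition number.
kappa = L/mu = 129/30 = 4.3
Step 2: Compute the convergence rate.
r = 1 - 2/(kappa + 1) = 1 - 2*mu/(L + mu) = (L - mu)/(L + mu) = 99/159 = 0.6226


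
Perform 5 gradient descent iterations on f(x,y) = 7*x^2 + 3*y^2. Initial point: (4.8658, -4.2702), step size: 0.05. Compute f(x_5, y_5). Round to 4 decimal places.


Gradient descent on f(x,y) = 7*x^2 + 3*y^2.
Starting point: (4.8658, -4.2702), alpha = 0.05
Step 1: grad_x = 2*7*4.8658 = 68.1212, grad_y = 2*3*-4.2702 = -25.6212
  x_1 = 4.8658 - 0.05*68.1212 = 1.4597
  y_1 = -4.2702 - 0.05*-25.6212 = -2.9891
Step 2: grad_x = 2*7*1.4597 = 20.4364, grad_y = 2*3*-2.9891 = -17.9348
  x_2 = 1.4597 - 0.05*20.4364 = 0.4379
  y_2 = -2.9891 - 0.05*-17.9348 = -2.0924
Step 3: grad_x = 2*7*0.4379 = 6.1309, grad_y = 2*3*-2.0924 = -12.5544
  x_3 = 0.4379 - 0.05*6.1309 = 0.1314
  y_3 = -2.0924 - 0.05*-12.5544 = -1.4647
Step 4: grad_x = 2*7*0.1314 = 1.8393, grad_y = 2*3*-1.4647 = -8.7881
  x_4 = 0.1314 - 0.05*1.8393 = 0.0394
  y_4 = -1.4647 - 0.05*-8.7881 = -1.0253
Step 5: grad_x = 2*7*0.0394 = 0.5518, grad_y = 2*3*-1.0253 = -6.1517
  x_5 = 0.0394 - 0.05*0.5518 = 0.0118
  y_5 = -1.0253 - 0.05*-6.1517 = -0.7177
f(0.0118, -0.7177) = 7*0.0118^2 + 3*(-0.7177)^2 = 1.5462


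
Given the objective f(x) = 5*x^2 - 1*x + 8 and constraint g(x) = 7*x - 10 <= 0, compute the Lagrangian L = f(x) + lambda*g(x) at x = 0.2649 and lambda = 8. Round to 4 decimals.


Step 1: Evaluate f(x).
f(0.2649) = 5*0.2649^2 - 1*0.2649 + 8 = 8.086
Step 2: Evaluate g(x).
g(0.2649) = 7*0.2649 - 10 = -8.1457
Step 3: Compute Lagrangian.
L = 8.086 + 8*-8.1457 = -57.0796


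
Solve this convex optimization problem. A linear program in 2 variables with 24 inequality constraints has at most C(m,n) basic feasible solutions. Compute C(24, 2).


Each vertex corresponds to some choice of n active constraints out of m, so the number of vertices is at most C(m, n) = m! / (n!(m-n)!).
m = 24, n = 2
Numerator: 24 * 23
Denominator: 2! = 2
C(24, 2) = 276


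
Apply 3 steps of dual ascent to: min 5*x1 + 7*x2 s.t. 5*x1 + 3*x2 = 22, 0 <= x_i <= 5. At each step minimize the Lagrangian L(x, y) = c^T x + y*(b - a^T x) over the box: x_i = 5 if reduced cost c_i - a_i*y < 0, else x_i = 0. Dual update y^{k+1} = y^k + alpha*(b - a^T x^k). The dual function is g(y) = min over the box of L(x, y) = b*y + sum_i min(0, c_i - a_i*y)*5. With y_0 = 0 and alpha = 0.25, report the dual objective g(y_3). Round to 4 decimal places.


Dual ascent for LP: min 5*x1 + 7*x2, 5*x1 + 3*x2 = 22, 0 <= x_i <= 5
Step 1: y^k = 0.0, reduced costs: (5.0, 7.0)
  x^k = (0.0, 0.0), subgradient = b - a^T x = 22.0
  y^{k+1} = 0.0 + 0.25*22.0 = 5.5
Step 2: y^k = 5.5, reduced costs: (-22.5, -9.5)
  x^k = (5.0, 5.0), subgradient = b - a^T x = -18.0
  y^{k+1} = 5.5 + 0.25*-18.0 = 1.0
Step 3: y^k = 1.0, reduced costs: (0.0, 4.0)
  x^k = (0.0, 0.0), subgradient = b - a^T x = 22.0
  y^{k+1} = 1.0 + 0.25*22.0 = 6.5
Dual objective at y_3 = 6.5: reduced costs (-27.5, -12.5), box minimizer x = (5.0, 5.0)
g(y_3) = b*y + (c1 - a1*y)*x1 + (c2 - a2*y)*x2 = 22*6.5 + (-27.5)*5.0 + (-12.5)*5.0 = 143.0 - 137.5 - 62.5 = -57.0


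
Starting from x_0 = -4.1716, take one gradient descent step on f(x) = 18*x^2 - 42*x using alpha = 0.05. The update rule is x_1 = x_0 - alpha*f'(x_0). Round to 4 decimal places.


We compute the gradient at x_0 and apply the update.
f'(x) = 36*x - 42
f'(-4.1716) = 36*-4.1716 - 42 = -192.1776
x_1 = -4.1716 - 0.05*-192.1776 = 5.4373


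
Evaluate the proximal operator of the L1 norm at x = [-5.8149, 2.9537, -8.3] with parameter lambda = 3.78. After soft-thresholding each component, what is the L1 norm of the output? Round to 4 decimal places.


Soft-thresholding with lambda = 3.78:
prox(-5.8149) = sign(-5.8149)*max(|-5.8149| - 3.78, 0) = -2.0349
prox(2.9537) = sign(2.9537)*max(|2.9537| - 3.78, 0) = 0.0
prox(-8.3) = sign(-8.3)*max(|-8.3| - 3.78, 0) = -4.52
prox(x) = [-2.0349, 0.0, -4.52]
||prox(x)||_1 = 2.0349 + 0.0 + 4.52 = 6.5549


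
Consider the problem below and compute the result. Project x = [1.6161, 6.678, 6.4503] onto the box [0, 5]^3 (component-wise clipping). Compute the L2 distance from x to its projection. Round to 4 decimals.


Project each component onto [0, 5].
clip(1.6161) = 1.6161, clip(6.678) = 5.0, clip(6.4503) = 5.0
Projection = [1.6161, 5.0, 5.0]
Squared diffs: [0.0, 2.8157, 2.1034]
Distance = sqrt(4.9191) = 2.2179


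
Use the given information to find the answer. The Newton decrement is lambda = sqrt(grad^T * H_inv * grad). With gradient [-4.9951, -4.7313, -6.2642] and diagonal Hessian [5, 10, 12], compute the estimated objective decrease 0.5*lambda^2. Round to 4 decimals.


Step 1: H is diagonal, so H^(-1) * g = [-0.999, -0.4731, -0.522].
Step 2: g^T H^(-1) g = sum_i g_i^2 / H_ii
  = (-4.9951)^2/5 + (-4.7313)^2/10 + (-6.2642)^2/12
  = 4.9902 + 2.2385 + 3.27 = 10.4987
Step 3: Objective decrease = 0.5 * g^T H^(-1) g = 5.2494


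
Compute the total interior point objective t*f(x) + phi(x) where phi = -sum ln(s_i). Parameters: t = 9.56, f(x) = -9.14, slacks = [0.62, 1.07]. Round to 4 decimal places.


Step 1: Compute log-barrier.
ln values: [-0.478, 0.0677]
phi = -(-0.478 + 0.0677) = 0.4104
Step 2: Compute augmented objective.
t*f(x) = 9.56*-9.14 = -87.3784
Total = -87.3784 + 0.4104 = -86.968


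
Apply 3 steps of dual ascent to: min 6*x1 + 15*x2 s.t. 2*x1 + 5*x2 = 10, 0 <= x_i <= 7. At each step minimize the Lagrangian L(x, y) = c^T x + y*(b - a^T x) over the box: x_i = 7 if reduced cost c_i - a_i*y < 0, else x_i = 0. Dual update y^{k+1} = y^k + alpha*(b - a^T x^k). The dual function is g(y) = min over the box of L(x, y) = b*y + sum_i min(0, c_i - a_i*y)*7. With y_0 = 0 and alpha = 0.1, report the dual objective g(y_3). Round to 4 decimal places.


Dual ascent for LP: min 6*x1 + 15*x2, 2*x1 + 5*x2 = 10, 0 <= x_i <= 7
Step 1: y^k = 0.0, reduced costs: (6.0, 15.0)
  x^k = (0.0, 0.0), subgradient = b - a^T x = 10.0
  y^{k+1} = 0.0 + 0.1*10.0 = 1.0
Step 2: y^k = 1.0, reduced costs: (4.0, 10.0)
  x^k = (0.0, 0.0), subgradient = b - a^T x = 10.0
  y^{k+1} = 1.0 + 0.1*10.0 = 2.0
Step 3: y^k = 2.0, reduced costs: (2.0, 5.0)
  x^k = (0.0, 0.0), subgradient = b - a^T x = 10.0
  y^{k+1} = 2.0 + 0.1*10.0 = 3.0
Dual objective at y_3 = 3.0: reduced costs (0.0, 0.0), box minimizer x = (0.0, 0.0)
g(y_3) = b*y + (c1 - a1*y)*x1 + (c2 - a2*y)*x2 = 10*3.0 + 0.0*0.0 + 0.0*0.0 = 30.0 + 0.0 + 0.0 = 30.0


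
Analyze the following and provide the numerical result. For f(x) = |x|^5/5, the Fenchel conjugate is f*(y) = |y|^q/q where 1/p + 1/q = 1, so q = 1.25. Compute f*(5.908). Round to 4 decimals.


The conjugate exponent q satisfies 1/p + 1/q = 1.
p = 5, so q = 5/(5 - 1) = 1.25
|y|^q = 5.908^1.25 = 9.2109
f*(5.908) = 9.2109 / 1.25 = 7.3687


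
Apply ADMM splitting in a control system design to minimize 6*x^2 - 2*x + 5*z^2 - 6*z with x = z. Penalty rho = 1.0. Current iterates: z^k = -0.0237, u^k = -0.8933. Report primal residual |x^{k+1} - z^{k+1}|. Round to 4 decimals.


ADMM iteration with rho = 1.0, z^k = -0.0237, u^k = -0.8933
Step 1: x-update.
Minimize 6*x^2 - 2*x + (1.0/2)*(x + 0.0237 - 0.8933)^2
FOC: (2*6 + 1.0)*x = 2 + 1.0*(-0.0237 + 0.8933)
x^{k+1} = 0.2207
Step 2: z-update.
Minimize 5*z^2 - 6*z + (1.0/2)*(0.2207 - z - 0.8933)^2
FOC: (2*5 + 1.0)*z = 6 + 1.0*(0.2207 - 0.8933)
z^{k+1} = 0.4843
Step 3: u-update.
u^{k+1} = -0.8933 + 0.2207 - 0.4843 = -1.1569
Step 4: Primal residual = |0.2207 - 0.4843| = 0.2636


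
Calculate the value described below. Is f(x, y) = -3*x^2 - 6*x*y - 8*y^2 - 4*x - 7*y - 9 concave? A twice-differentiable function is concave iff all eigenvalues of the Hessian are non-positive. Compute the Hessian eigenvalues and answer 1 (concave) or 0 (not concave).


The Hessian of f(x,y) = -3*x^2 - 6*x*y - 8*y^2 - 4*x - 7*y - 9 is:
H = [[-6, -6], [-6, -16]]
Trace = -6 - 16 = -22
Determinant = -6*-16 - (-6)^2 = 60
Discriminant = (-22)^2 - 4*60 = 244.0
Eigenvalues: lambda_1 = -18.8102, lambda_2 = -3.1898
The function is concave.

1


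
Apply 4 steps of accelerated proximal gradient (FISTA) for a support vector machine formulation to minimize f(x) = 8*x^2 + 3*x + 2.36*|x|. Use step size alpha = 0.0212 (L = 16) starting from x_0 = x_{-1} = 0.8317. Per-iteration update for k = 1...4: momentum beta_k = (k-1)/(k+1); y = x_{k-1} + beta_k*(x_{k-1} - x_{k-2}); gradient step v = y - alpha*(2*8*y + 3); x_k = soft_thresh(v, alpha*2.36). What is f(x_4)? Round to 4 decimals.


FISTA on f(x) = 8*x^2 + 3*x + 2.36*|x|
L = 16, alpha = 0.0212
Iteration 1: beta = 0.0, y = 0.8317 + 0.0*(0.8317 - 0.8317) = 0.8317
  grad(y) = 16.3072, v = y - alpha*grad = 0.486
  prox(v) = soft_thresh(0.486, 0.05) = 0.436
Iteration 2: beta = 0.3333, y = 0.436 + 0.3333*(0.436 - 0.8317) = 0.304
  grad(y) = 7.8646, v = y - alpha*grad = 0.1373
  prox(v) = soft_thresh(0.1373, 0.05) = 0.0873
Iteration 3: beta = 0.5, y = 0.0873 + 0.5*(0.0873 - 0.436) = -0.0871
  grad(y) = 1.607, v = y - alpha*grad = -0.1211
  prox(v) = soft_thresh(-0.1211, 0.05) = -0.0711
Iteration 4: beta = 0.6, y = -0.0711 + 0.6*(-0.0711 - 0.0873) = -0.1661
  grad(y) = 0.342, v = y - alpha*grad = -0.1734
  prox(v) = soft_thresh(-0.1734, 0.05) = -0.1233
f(x_4) = 8*(-0.1233)^2 + 3*(-0.1233) + 2.36*|-0.1233| = 0.0428


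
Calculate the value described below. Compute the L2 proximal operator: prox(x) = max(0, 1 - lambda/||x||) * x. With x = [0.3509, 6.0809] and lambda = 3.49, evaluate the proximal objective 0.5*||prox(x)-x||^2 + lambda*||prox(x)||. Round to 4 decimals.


Step 1: Compute ||x||.
||x|| = 6.091
Step 2: Compute scaling factor.
scale = max(0, 1 - 3.49/6.091) = 0.427
Step 3: prox(x) = [0.1498, 2.5967]
||prox(x)|| = 2.601
Step 4: Proximal objective.
0.5*||prox-x||^2 = 6.0901
lambda*||prox|| = 9.0775
Total = 15.1676


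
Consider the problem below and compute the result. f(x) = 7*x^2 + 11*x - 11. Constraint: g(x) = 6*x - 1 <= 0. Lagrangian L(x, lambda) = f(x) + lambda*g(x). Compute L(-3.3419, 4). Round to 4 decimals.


Step 1: Evaluate f(x).
f(-3.3419) = 7*(-3.3419)^2 + 11*(-3.3419) - 11 = 30.4172
Step 2: Evaluate g(x).
g(-3.3419) = 6*-3.3419 - 1 = -21.0514
Step 3: Compute Lagrangian.
L = 30.4172 + 4*-21.0514 = -53.7884


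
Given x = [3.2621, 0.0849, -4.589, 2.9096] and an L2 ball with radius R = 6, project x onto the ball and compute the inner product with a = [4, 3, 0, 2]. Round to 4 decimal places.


Step 1: Compute ||x|| (intermediates to 6 decimals).
||x|| = sqrt(3.2621^2 + 0.0849^2 + (-4.589)^2 + 2.9096^2) = 6.338233
Step 2: Project.
Since ||x|| > R, scale = R/||x|| = 6/6.338233 = 0.946636, proj(x) = scale * x
proj(x) = [3.088021, 0.080369, -4.344113, 2.754332]
Step 3: Dot product.
a^T * proj(x) = 4*3.088021 + 3*0.080369 + 0*(-4.344113) + 2*2.754332 = 18.1019


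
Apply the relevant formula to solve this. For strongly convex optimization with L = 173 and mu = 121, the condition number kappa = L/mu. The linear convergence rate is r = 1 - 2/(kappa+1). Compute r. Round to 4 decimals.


Step 1: Compute the condition number.
kappa = L/mu = 173/121 = 1.4298
Step 2: Compute the convergence rate.
r = 1 - 2/(kappa + 1) = 1 - 2*mu/(L + mu) = (L - mu)/(L + mu) = 52/294 = 0.1769


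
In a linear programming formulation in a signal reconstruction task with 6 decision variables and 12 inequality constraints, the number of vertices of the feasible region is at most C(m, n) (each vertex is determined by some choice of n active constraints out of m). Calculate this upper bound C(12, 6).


Each vertex corresponds to some choice of n active constraints out of m, so the number of vertices is at most C(m, n) = m! / (n!(m-n)!).
m = 12, n = 6
Numerator: 12 * 11 * 10 * 9 * 8 * 7
Denominator: 6! = 720
C(12, 6) = 924


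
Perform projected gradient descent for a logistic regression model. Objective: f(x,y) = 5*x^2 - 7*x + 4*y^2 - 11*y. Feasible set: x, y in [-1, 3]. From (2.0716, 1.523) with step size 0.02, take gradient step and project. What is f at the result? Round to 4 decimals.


Step 1: Compute gradient at (2.0716, 1.523).
grad_x = 2*5*2.0716 - 7 = 13.716
grad_y = 2*4*1.523 - 11 = 1.184
Step 2: Gradient step.
x_raw = 2.0716 - 0.02*13.716 = 1.7973
y_raw = 1.523 - 0.02*1.184 = 1.4993
Step 3: Project onto [-1, 3].
x_proj = clip(1.7973) = 1.7973
y_proj = clip(1.4993) = 1.4993
Step 4: Evaluate f.
f(1.7973, 1.4993) = -3.9306


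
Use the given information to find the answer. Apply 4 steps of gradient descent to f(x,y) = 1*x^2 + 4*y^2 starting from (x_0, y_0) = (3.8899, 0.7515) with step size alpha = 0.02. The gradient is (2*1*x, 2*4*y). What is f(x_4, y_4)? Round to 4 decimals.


Gradient descent on f(x,y) = 1*x^2 + 4*y^2.
Starting point: (3.8899, 0.7515), alpha = 0.02
Step 1: grad_x = 2*1*3.8899 = 7.7798, grad_y = 2*4*0.7515 = 6.012
  x_1 = 3.8899 - 0.02*7.7798 = 3.7343
  y_1 = 0.7515 - 0.02*6.012 = 0.6313
Step 2: grad_x = 2*1*3.7343 = 7.4686, grad_y = 2*4*0.6313 = 5.0501
  x_2 = 3.7343 - 0.02*7.4686 = 3.5849
  y_2 = 0.6313 - 0.02*5.0501 = 0.5303
Step 3: grad_x = 2*1*3.5849 = 7.1699, grad_y = 2*4*0.5303 = 4.2421
  x_3 = 3.5849 - 0.02*7.1699 = 3.4415
  y_3 = 0.5303 - 0.02*4.2421 = 0.4454
Step 4: grad_x = 2*1*3.4415 = 6.8831, grad_y = 2*4*0.4454 = 3.5633
  x_4 = 3.4415 - 0.02*6.8831 = 3.3039
  y_4 = 0.4454 - 0.02*3.5633 = 0.3742
f(3.3039, 0.3742) = 1*3.3039^2 + 4*0.3742^2 = 11.4755


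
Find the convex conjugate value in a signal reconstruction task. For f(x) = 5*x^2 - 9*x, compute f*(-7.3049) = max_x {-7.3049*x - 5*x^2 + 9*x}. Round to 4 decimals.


f*(y) = sup_x {y*x - a*x^2 - b*x} = sup_x {(y-b)*x - a*x^2}
FOC: (y - b) - 2a*x = 0 => x* = (y - b)/(2a)
x* = (-7.3049 + 9)/(2*5) = 0.1695
f*(-7.3049) = (y-b)^2/(4a) = (-7.3049 + 9)^2/(4*5)
= 2.8734/20 = 0.1437


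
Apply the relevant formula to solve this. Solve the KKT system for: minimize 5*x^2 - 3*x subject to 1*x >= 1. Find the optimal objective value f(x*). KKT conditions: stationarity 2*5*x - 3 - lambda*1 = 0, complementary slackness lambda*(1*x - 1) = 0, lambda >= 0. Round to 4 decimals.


Step 1: Try lambda = 0 (constraint inactive).
x_unc = 3/(2*5) = 0.3
Check: 1*0.3 = 0.3 < 1 -- violated!
Step 2: Constraint must be active: 1*x = 1
x* = 1/1 = 1.0
lambda = (2*5*1.0 - 3)/1 = 7.0
Step 3: Compute optimal value.
f(x*) = 5*1.0^2 - 3*1.0 = 2.0


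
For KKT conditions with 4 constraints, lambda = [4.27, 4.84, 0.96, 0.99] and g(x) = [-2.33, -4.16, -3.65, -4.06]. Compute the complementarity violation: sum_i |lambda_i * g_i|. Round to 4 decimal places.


KKT complementary slackness check:
lambda_1 * g_1 = 4.27 * -2.33 = -9.9491
lambda_2 * g_2 = 4.84 * -4.16 = -20.1344
lambda_3 * g_3 = 0.96 * -3.65 = -3.504
lambda_4 * g_4 = 0.99 * -4.06 = -4.0194
Total violation = 9.9491 + 20.1344 + 3.504 + 4.0194 = 37.6069


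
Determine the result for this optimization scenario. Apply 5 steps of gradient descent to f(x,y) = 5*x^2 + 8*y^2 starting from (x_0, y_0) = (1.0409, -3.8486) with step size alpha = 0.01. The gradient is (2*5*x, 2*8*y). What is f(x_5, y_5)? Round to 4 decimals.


Gradient descent on f(x,y) = 5*x^2 + 8*y^2.
Starting point: (1.0409, -3.8486), alpha = 0.01
Step 1: grad_x = 2*5*1.0409 = 10.409, grad_y = 2*8*-3.8486 = -61.5776
  x_1 = 1.0409 - 0.01*10.409 = 0.9368
  y_1 = -3.8486 - 0.01*-61.5776 = -3.2328
Step 2: grad_x = 2*5*0.9368 = 9.3681, grad_y = 2*8*-3.2328 = -51.7252
  x_2 = 0.9368 - 0.01*9.3681 = 0.8431
  y_2 = -3.2328 - 0.01*-51.7252 = -2.7156
Step 3: grad_x = 2*5*0.8431 = 8.4313, grad_y = 2*8*-2.7156 = -43.4492
  x_3 = 0.8431 - 0.01*8.4313 = 0.7588
  y_3 = -2.7156 - 0.01*-43.4492 = -2.2811
Step 4: grad_x = 2*5*0.7588 = 7.5882, grad_y = 2*8*-2.2811 = -36.4973
  x_4 = 0.7588 - 0.01*7.5882 = 0.6829
  y_4 = -2.2811 - 0.01*-36.4973 = -1.9161
Step 5: grad_x = 2*5*0.6829 = 6.8293, grad_y = 2*8*-1.9161 = -30.6577
  x_5 = 0.6829 - 0.01*6.8293 = 0.6146
  y_5 = -1.9161 - 0.01*-30.6577 = -1.6095
f(0.6146, -1.6095) = 5*0.6146^2 + 8*(-1.6095)^2 = 22.6136


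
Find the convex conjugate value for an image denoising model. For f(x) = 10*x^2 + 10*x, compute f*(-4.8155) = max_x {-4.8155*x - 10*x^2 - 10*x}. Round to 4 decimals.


f*(y) = sup_x {y*x - a*x^2 - b*x} = sup_x {(y-b)*x - a*x^2}
FOC: (y - b) - 2a*x = 0 => x* = (y - b)/(2a)
x* = (-4.8155 - 10)/(2*10) = -0.7408
f*(-4.8155) = (y-b)^2/(4a) = (-4.8155 - 10)^2/(4*10)
= 219.499/40 = 5.4875


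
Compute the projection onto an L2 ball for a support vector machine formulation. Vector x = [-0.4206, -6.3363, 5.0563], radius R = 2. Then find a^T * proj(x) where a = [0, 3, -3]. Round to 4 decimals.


Step 1: Compute ||x|| (intermediates to 6 decimals).
||x|| = sqrt((-0.4206)^2 + (-6.3363)^2 + 5.0563^2) = 8.117375
Step 2: Project.
Since ||x|| > R, scale = R/||x|| = 2/8.117375 = 0.246385, proj(x) = scale * x
proj(x) = [-0.10363, -1.561169, 1.245796]
Step 3: Dot product.
a^T * proj(x) = 0*(-0.10363) + 3*(-1.561169) - 3*1.245796 = -8.4209


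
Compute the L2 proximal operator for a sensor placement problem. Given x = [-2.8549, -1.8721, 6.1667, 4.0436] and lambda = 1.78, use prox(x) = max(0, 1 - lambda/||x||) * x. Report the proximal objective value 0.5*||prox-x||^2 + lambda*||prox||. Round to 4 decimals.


Step 1: Compute ||x||.
||x|| = 8.1261
Step 2: Compute scaling factor.
scale = max(0, 1 - 1.78/8.1261) = 0.781
Step 3: prox(x) = [-2.2295, -1.462, 4.8159, 3.1579]
||prox(x)|| = 6.3461
Step 4: Proximal objective.
0.5*||prox-x||^2 = 1.5842
lambda*||prox|| = 11.2961
Total = 12.8803


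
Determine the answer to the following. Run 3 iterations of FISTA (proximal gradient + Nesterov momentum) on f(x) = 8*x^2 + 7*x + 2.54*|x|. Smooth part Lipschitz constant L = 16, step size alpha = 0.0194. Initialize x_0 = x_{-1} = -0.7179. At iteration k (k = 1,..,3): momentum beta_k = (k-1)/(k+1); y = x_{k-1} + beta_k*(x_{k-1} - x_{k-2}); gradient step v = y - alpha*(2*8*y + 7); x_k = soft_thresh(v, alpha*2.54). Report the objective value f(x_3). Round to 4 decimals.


FISTA on f(x) = 8*x^2 + 7*x + 2.54*|x|
L = 16, alpha = 0.0194
Iteration 1: beta = 0.0, y = -0.7179 + 0.0*(-0.7179 + 0.7179) = -0.7179
  grad(y) = -4.4864, v = y - alpha*grad = -0.6309
  prox(v) = soft_thresh(-0.6309, 0.0493) = -0.5816
Iteration 2: beta = 0.3333, y = -0.5816 + 0.3333*(-0.5816 + 0.7179) = -0.5362
  grad(y) = -1.5784, v = y - alpha*grad = -0.5055
  prox(v) = soft_thresh(-0.5055, 0.0493) = -0.4563
Iteration 3: beta = 0.5, y = -0.4563 + 0.5*(-0.4563 + 0.5816) = -0.3936
  grad(y) = 0.7026, v = y - alpha*grad = -0.4072
  prox(v) = soft_thresh(-0.4072, 0.0493) = -0.3579
f(x_3) = 8*(-0.3579)^2 + 7*(-0.3579) + 2.54*|-0.3579| = -0.5714


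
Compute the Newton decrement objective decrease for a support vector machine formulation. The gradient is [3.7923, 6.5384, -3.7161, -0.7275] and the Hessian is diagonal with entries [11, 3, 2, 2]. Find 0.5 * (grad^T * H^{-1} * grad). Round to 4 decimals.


Step 1: H is diagonal, so H^(-1) * g = [0.3448, 2.1795, -1.8581, -0.3638].
Step 2: g^T H^(-1) g = sum_i g_i^2 / H_ii
  = (3.7923)^2/11 + (6.5384)^2/3 + (-3.7161)^2/2 + (-0.7275)^2/2
  = 1.3074 + 14.2502 + 6.9047 + 0.2646 = 22.727
Step 3: Objective decrease = 0.5 * g^T H^(-1) g = 11.3635


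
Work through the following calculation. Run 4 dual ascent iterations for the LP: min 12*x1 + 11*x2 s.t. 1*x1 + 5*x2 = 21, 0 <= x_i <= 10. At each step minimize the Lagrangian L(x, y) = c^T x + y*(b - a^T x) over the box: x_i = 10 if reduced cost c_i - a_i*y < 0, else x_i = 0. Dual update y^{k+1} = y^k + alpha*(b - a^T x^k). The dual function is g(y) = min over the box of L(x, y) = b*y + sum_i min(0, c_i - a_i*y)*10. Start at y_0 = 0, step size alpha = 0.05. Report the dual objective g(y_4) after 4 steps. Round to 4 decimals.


Dual ascent for LP: min 12*x1 + 11*x2, 1*x1 + 5*x2 = 21, 0 <= x_i <= 10
Step 1: y^k = 0.0, reduced costs: (12.0, 11.0)
  x^k = (0.0, 0.0), subgradient = b - a^T x = 21.0
  y^{k+1} = 0.0 + 0.05*21.0 = 1.05
Step 2: y^k = 1.05, reduced costs: (10.95, 5.75)
  x^k = (0.0, 0.0), subgradient = b - a^T x = 21.0
  y^{k+1} = 1.05 + 0.05*21.0 = 2.1
Step 3: y^k = 2.1, reduced costs: (9.9, 0.5)
  x^k = (0.0, 0.0), subgradient = b - a^T x = 21.0
  y^{k+1} = 2.1 + 0.05*21.0 = 3.15
Step 4: y^k = 3.15, reduced costs: (8.85, -4.75)
  x^k = (0.0, 10.0), subgradient = b - a^T x = -29.0
  y^{k+1} = 3.15 + 0.05*-29.0 = 1.7
Dual objective at y_4 = 1.7: reduced costs (10.3, 2.5), box minimizer x = (0.0, 0.0)
g(y_4) = b*y + (c1 - a1*y)*x1 + (c2 - a2*y)*x2 = 21*1.7 + 10.3*0.0 + 2.5*0.0 = 35.7 + 0.0 + 0.0 = 35.7


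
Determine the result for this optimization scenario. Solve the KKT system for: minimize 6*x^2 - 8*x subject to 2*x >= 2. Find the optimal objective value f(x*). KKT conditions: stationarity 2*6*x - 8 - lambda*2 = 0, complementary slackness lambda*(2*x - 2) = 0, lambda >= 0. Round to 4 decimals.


Step 1: Try lambda = 0 (constraint inactive).
x_unc = 8/(2*6) = 0.6667
Check: 2*0.6667 = 1.3334 < 2 -- violated!
Step 2: Constraint must be active: 2*x = 2
x* = 2/2 = 1.0
lambda = (2*6*1.0 - 8)/2 = 2.0
Step 3: Compute optimal value.
f(x*) = 6*1.0^2 - 8*1.0 = -2.0


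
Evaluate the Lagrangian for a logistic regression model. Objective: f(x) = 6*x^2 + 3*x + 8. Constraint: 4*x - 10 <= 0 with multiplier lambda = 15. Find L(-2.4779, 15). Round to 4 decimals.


Step 1: Evaluate f(x).
f(-2.4779) = 6*(-2.4779)^2 + 3*(-2.4779) + 8 = 37.4062
Step 2: Evaluate g(x).
g(-2.4779) = 4*-2.4779 - 10 = -19.9116
Step 3: Compute Lagrangian.
L = 37.4062 + 15*-19.9116 = -261.2678


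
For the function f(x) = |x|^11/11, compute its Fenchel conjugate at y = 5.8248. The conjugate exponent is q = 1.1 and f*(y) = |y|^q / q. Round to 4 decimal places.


The conjugate exponent q satisfies 1/p + 1/q = 1.
p = 11, so q = 11/(11 - 1) = 1.1
|y|^q = 5.8248^1.1 = 6.9472
f*(5.8248) = 6.9472 / 1.1 = 6.3156


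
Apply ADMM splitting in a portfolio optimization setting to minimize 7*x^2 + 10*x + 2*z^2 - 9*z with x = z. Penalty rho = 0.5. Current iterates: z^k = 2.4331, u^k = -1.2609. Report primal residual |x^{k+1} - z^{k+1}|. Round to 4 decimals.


ADMM iteration with rho = 0.5, z^k = 2.4331, u^k = -1.2609
Step 1: x-update.
Minimize 7*x^2 + 10*x + (0.5/2)*(x - 2.4331 - 1.2609)^2
FOC: (2*7 + 0.5)*x = -10 + 0.5*(2.4331 + 1.2609)
x^{k+1} = -0.5623
Step 2: z-update.
Minimize 2*z^2 - 9*z + (0.5/2)*(-0.5623 - z - 1.2609)^2
FOC: (2*2 + 0.5)*z = 9 + 0.5*(-0.5623 - 1.2609)
z^{k+1} = 1.7974
Step 3: u-update.
u^{k+1} = -1.2609 - 0.5623 - 1.7974 = -3.6206
Step 4: Primal residual = |-0.5623 - 1.7974| = 2.3597


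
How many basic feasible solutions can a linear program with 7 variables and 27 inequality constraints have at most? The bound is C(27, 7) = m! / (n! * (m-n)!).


Each vertex corresponds to some choice of n active constraints out of m, so the number of vertices is at most C(m, n) = m! / (n!(m-n)!).
m = 27, n = 7
Numerator: 27 * 26 * 25 * 24 * 23 * 22 * 21
Denominator: 7! = 5040
C(27, 7) = 888030


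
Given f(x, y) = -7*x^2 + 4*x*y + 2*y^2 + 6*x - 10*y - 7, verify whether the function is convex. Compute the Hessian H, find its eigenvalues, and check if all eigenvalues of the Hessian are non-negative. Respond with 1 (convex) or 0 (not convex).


The Hessian of f(x,y) = -7*x^2 + 4*x*y + 2*y^2 + 6*x - 10*y - 7 is:
H = [[-14, 4], [4, 4]]
Trace = -14 + 4 = -10
Determinant = -14*4 - (4)^2 = -72
Discriminant = (-10)^2 - 4*-72 = 388.0
Eigenvalues: lambda_1 = -14.8489, lambda_2 = 4.8489
The function is not convex.

0


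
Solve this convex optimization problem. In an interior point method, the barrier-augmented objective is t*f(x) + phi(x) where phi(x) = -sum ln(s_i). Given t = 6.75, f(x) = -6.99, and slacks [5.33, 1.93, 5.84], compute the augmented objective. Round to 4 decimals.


Step 1: Compute log-barrier.
ln values: [1.6734, 0.6575, 1.7647]
phi = -(1.6734 + 0.6575 + 1.7647) = -4.0956
Step 2: Compute augmented objective.
t*f(x) = 6.75*-6.99 = -47.1825
Total = -47.1825 - 4.0956 = -51.2781


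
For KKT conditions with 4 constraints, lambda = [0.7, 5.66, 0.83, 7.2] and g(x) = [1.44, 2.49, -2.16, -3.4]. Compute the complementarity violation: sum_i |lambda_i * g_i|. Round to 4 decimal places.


KKT complementary slackness check:
lambda_1 * g_1 = 0.7 * 1.44 = 1.008
lambda_2 * g_2 = 5.66 * 2.49 = 14.0934
lambda_3 * g_3 = 0.83 * -2.16 = -1.7928
lambda_4 * g_4 = 7.2 * -3.4 = -24.48
Total violation = 1.008 + 14.0934 + 1.7928 + 24.48 = 41.3742


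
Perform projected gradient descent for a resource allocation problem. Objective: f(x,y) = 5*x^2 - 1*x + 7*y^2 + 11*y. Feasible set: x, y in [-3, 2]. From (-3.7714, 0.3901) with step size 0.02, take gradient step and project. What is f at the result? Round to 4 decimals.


Step 1: Compute gradient at (-3.7714, 0.3901).
grad_x = 2*5*-3.7714 - 1 = -38.714
grad_y = 2*7*0.3901 + 11 = 16.4614
Step 2: Gradient step.
x_raw = -3.7714 - 0.02*-38.714 = -2.9971
y_raw = 0.3901 - 0.02*16.4614 = 0.0609
Step 3: Project onto [-3, 2].
x_proj = clip(-2.9971) = -2.9971
y_proj = clip(0.0609) = 0.0609
Step 4: Evaluate f.
f(-2.9971, 0.0609) = 48.6063


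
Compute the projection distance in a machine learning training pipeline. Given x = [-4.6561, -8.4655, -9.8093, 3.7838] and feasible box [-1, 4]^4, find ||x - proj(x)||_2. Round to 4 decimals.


Project each component onto [-1, 4].
clip(-4.6561) = -1.0, clip(-8.4655) = -1.0, clip(-9.8093) = -1.0, clip(3.7838) = 3.7838
Projection = [-1.0, -1.0, -1.0, 3.7838]
Squared diffs: [13.3671, 55.7337, 77.6038, 0.0]
Distance = sqrt(146.7046) = 12.1122


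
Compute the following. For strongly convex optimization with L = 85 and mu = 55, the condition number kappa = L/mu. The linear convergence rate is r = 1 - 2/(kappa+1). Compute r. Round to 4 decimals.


Step 1: Compute the condition number.
kappa = L/mu = 85/55 = 1.5455
Step 2: Compute the convergence rate.
r = 1 - 2/(kappa + 1) = 1 - 2*mu/(L + mu) = (L - mu)/(L + mu) = 30/140 = 0.2143


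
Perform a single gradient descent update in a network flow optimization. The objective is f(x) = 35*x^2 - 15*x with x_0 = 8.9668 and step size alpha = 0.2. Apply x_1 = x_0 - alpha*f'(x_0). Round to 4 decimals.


We compute the gradient at x_0 and apply the update.
f'(x) = 70*x - 15
f'(8.9668) = 70*8.9668 - 15 = 612.676
x_1 = 8.9668 - 0.2*612.676 = -113.5684


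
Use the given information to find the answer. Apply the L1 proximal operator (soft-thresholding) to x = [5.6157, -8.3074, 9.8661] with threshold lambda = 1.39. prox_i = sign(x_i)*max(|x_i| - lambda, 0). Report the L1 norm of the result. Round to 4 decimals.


Soft-thresholding with lambda = 1.39:
prox(5.6157) = sign(5.6157)*max(|5.6157| - 1.39, 0) = 4.2257
prox(-8.3074) = sign(-8.3074)*max(|-8.3074| - 1.39, 0) = -6.9174
prox(9.8661) = sign(9.8661)*max(|9.8661| - 1.39, 0) = 8.4761
prox(x) = [4.2257, -6.9174, 8.4761]
||prox(x)||_1 = 4.2257 + 6.9174 + 8.4761 = 19.6192


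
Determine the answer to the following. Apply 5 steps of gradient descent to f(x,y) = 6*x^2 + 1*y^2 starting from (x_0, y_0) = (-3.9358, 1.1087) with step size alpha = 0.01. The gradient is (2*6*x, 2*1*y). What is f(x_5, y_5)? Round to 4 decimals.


Gradient descent on f(x,y) = 6*x^2 + 1*y^2.
Starting point: (-3.9358, 1.1087), alpha = 0.01
Step 1: grad_x = 2*6*-3.9358 = -47.2296, grad_y = 2*1*1.1087 = 2.2174
  x_1 = -3.9358 - 0.01*-47.2296 = -3.4635
  y_1 = 1.1087 - 0.01*2.2174 = 1.0865
Step 2: grad_x = 2*6*-3.4635 = -41.562, grad_y = 2*1*1.0865 = 2.1731
  x_2 = -3.4635 - 0.01*-41.562 = -3.0479
  y_2 = 1.0865 - 0.01*2.1731 = 1.0648
Step 3: grad_x = 2*6*-3.0479 = -36.5746, grad_y = 2*1*1.0648 = 2.1296
  x_3 = -3.0479 - 0.01*-36.5746 = -2.6821
  y_3 = 1.0648 - 0.01*2.1296 = 1.0435
Step 4: grad_x = 2*6*-2.6821 = -32.1856, grad_y = 2*1*1.0435 = 2.087
  x_4 = -2.6821 - 0.01*-32.1856 = -2.3603
  y_4 = 1.0435 - 0.01*2.087 = 1.0226
Step 5: grad_x = 2*6*-2.3603 = -28.3234, grad_y = 2*1*1.0226 = 2.0453
  x_5 = -2.3603 - 0.01*-28.3234 = -2.077
  y_5 = 1.0226 - 0.01*2.0453 = 1.0022
f(-2.077, 1.0022) = 6*(-2.077)^2 + 1*1.0022^2 = 26.8891


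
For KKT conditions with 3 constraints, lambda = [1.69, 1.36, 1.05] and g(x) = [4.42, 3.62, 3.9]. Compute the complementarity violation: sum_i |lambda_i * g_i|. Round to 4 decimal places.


KKT complementary slackness check:
lambda_1 * g_1 = 1.69 * 4.42 = 7.4698
lambda_2 * g_2 = 1.36 * 3.62 = 4.9232
lambda_3 * g_3 = 1.05 * 3.9 = 4.095
Total violation = 7.4698 + 4.9232 + 4.095 = 16.488


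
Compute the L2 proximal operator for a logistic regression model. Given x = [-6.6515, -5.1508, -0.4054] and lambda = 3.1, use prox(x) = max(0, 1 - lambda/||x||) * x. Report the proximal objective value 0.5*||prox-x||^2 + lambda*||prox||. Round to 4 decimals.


Step 1: Compute ||x||.
||x|| = 8.4224
Step 2: Compute scaling factor.
scale = max(0, 1 - 3.1/8.4224) = 0.6319
Step 3: prox(x) = [-4.2033, -3.255, -0.2562]
||prox(x)|| = 5.3224
Step 4: Proximal objective.
0.5*||prox-x||^2 = 4.805
lambda*||prox|| = 16.4994
Total = 21.3046


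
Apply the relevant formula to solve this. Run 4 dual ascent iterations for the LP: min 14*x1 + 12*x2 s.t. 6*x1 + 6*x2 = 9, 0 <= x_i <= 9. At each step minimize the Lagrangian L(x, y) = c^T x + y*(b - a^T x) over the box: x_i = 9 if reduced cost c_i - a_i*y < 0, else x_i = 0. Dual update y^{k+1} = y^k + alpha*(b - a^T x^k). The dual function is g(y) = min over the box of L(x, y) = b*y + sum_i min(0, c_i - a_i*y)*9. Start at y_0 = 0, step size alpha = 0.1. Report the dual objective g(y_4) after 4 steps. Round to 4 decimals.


Dual ascent for LP: min 14*x1 + 12*x2, 6*x1 + 6*x2 = 9, 0 <= x_i <= 9
Step 1: y^k = 0.0, reduced costs: (14.0, 12.0)
  x^k = (0.0, 0.0), subgradient = b - a^T x = 9.0
  y^{k+1} = 0.0 + 0.1*9.0 = 0.9
Step 2: y^k = 0.9, reduced costs: (8.6, 6.6)
  x^k = (0.0, 0.0), subgradient = b - a^T x = 9.0
  y^{k+1} = 0.9 + 0.1*9.0 = 1.8
Step 3: y^k = 1.8, reduced costs: (3.2, 1.2)
  x^k = (0.0, 0.0), subgradient = b - a^T x = 9.0
  y^{k+1} = 1.8 + 0.1*9.0 = 2.7
Step 4: y^k = 2.7, reduced costs: (-2.2, -4.2)
  x^k = (9.0, 9.0), subgradient = b - a^T x = -99.0
  y^{k+1} = 2.7 + 0.1*-99.0 = -7.2
Dual objective at y_4 = -7.2: reduced costs (57.2, 55.2), box minimizer x = (0.0, 0.0)
g(y_4) = b*y + (c1 - a1*y)*x1 + (c2 - a2*y)*x2 = 9*(-7.2) + 57.2*0.0 + 55.2*0.0 = -64.8 + 0.0 + 0.0 = -64.8


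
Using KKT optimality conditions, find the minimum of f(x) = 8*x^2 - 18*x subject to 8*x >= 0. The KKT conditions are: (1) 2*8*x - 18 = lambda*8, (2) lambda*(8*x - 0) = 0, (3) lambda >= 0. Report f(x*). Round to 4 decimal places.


Step 1: Try lambda = 0 (constraint inactive).
Stationarity: 2*8*x - 18 = 0
x* = 18/(2*8) = 1.125
Check constraint: 8*1.125 = 9.0 >= 0 -- satisfied.
Step 2: Compute optimal value.
f(x*) = 8*1.125^2 - 18*1.125 = -10.125


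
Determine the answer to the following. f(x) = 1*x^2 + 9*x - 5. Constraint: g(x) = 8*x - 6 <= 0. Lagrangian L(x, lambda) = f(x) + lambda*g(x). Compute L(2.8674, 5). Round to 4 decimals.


Step 1: Evaluate f(x).
f(2.8674) = 1*2.8674^2 + 9*2.8674 - 5 = 29.0286
Step 2: Evaluate g(x).
g(2.8674) = 8*2.8674 - 6 = 16.9392
Step 3: Compute Lagrangian.
L = 29.0286 + 5*16.9392 = 113.7246


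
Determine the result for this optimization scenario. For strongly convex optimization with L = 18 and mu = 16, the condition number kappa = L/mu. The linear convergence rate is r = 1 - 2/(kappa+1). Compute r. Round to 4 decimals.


Step 1: Compute the condition number.
kappa = L/mu = 18/16 = 1.125
Step 2: Compute the convergence rate.
r = 1 - 2/(kappa + 1) = 1 - 2*mu/(L + mu) = (L - mu)/(L + mu) = 2/34 = 0.0588


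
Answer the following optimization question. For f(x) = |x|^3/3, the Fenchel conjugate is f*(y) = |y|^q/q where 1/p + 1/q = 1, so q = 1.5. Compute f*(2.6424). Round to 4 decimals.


The conjugate exponent q satisfies 1/p + 1/q = 1.
p = 3, so q = 3/(3 - 1) = 1.5
|y|^q = 2.6424^1.5 = 4.2953
f*(2.6424) = 4.2953 / 1.5 = 2.8636


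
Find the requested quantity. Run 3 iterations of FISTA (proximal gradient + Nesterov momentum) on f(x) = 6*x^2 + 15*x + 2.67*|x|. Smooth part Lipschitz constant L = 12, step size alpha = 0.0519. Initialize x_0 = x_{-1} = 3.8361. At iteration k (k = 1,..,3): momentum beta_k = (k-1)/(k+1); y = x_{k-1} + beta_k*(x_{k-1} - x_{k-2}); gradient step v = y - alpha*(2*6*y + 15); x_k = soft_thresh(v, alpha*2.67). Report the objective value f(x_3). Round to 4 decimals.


FISTA on f(x) = 6*x^2 + 15*x + 2.67*|x|
L = 12, alpha = 0.0519
Iteration 1: beta = 0.0, y = 3.8361 + 0.0*(3.8361 - 3.8361) = 3.8361
  grad(y) = 61.0332, v = y - alpha*grad = 0.6685
  prox(v) = soft_thresh(0.6685, 0.1386) = 0.5299
Iteration 2: beta = 0.3333, y = 0.5299 + 0.3333*(0.5299 - 3.8361) = -0.5722
  grad(y) = 8.1341, v = y - alpha*grad = -0.9943
  prox(v) = soft_thresh(-0.9943, 0.1386) = -0.8557
Iteration 3: beta = 0.5, y = -0.8557 + 0.5*(-0.8557 - 0.5299) = -1.5486
  grad(y) = -3.5829, v = y - alpha*grad = -1.3626
  prox(v) = soft_thresh(-1.3626, 0.1386) = -1.224
f(x_3) = 6*(-1.224)^2 + 15*(-1.224) + 2.67*|-1.224| = -6.1028


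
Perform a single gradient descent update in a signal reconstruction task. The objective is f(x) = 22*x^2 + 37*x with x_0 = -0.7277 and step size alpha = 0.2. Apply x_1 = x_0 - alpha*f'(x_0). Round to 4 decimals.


We compute the gradient at x_0 and apply the update.
f'(x) = 44*x + 37
f'(-0.7277) = 44*-0.7277 + 37 = 4.9812
x_1 = -0.7277 - 0.2*4.9812 = -1.7239


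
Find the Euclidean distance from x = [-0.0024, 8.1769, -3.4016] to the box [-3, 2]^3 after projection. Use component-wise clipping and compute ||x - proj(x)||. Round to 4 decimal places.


Project each component onto [-3, 2].
clip(-0.0024) = -0.0024, clip(8.1769) = 2.0, clip(-3.4016) = -3.0
Projection = [-0.0024, 2.0, -3.0]
Squared diffs: [0.0, 38.1541, 0.1613]
Distance = sqrt(38.3154) = 6.1899


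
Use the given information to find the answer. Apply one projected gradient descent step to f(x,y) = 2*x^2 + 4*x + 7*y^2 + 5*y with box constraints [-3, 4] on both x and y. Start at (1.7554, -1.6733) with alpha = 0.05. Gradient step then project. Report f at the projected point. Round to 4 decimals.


Step 1: Compute gradient at (1.7554, -1.6733).
grad_x = 2*2*1.7554 + 4 = 11.0216
grad_y = 2*7*-1.6733 + 5 = -18.4262
Step 2: Gradient step.
x_raw = 1.7554 - 0.05*11.0216 = 1.2043
y_raw = -1.6733 - 0.05*-18.4262 = -0.752
Step 3: Project onto [-3, 4].
x_proj = clip(1.2043) = 1.2043
y_proj = clip(-0.752) = -0.752
Step 4: Evaluate f.
f(1.2043, -0.752) = 7.9165


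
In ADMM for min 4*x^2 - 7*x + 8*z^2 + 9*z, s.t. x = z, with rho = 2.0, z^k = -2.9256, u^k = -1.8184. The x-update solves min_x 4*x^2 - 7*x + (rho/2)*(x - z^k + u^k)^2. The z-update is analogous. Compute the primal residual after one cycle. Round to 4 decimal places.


ADMM iteration with rho = 2.0, z^k = -2.9256, u^k = -1.8184
Step 1: x-update.
Minimize 4*x^2 - 7*x + (2.0/2)*(x + 2.9256 - 1.8184)^2
FOC: (2*4 + 2.0)*x = 7 + 2.0*(-2.9256 + 1.8184)
x^{k+1} = 0.4786
Step 2: z-update.
Minimize 8*z^2 + 9*z + (2.0/2)*(0.4786 - z - 1.8184)^2
FOC: (2*8 + 2.0)*z = -9 + 2.0*(0.4786 - 1.8184)
z^{k+1} = -0.6489
Step 3: u-update.
u^{k+1} = -1.8184 + 0.4786 + 0.6489 = -0.691
Step 4: Primal residual = |0.4786 + 0.6489| = 1.1274
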